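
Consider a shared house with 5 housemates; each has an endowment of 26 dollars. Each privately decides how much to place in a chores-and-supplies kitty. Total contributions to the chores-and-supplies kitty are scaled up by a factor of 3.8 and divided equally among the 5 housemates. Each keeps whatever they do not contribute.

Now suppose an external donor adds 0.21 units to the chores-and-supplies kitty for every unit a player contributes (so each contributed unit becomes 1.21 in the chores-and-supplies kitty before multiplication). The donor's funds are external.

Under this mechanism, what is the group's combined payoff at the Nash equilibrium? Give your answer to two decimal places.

Even with the mechanism, each unit contributed returns only 3.8 × 1.21 / 5 = 0.9196 per unit of net cost, so contributing nothing is still dominant.
Everyone keeps their endowment and the group total is 5 × 26 = 130.

130.00 dollars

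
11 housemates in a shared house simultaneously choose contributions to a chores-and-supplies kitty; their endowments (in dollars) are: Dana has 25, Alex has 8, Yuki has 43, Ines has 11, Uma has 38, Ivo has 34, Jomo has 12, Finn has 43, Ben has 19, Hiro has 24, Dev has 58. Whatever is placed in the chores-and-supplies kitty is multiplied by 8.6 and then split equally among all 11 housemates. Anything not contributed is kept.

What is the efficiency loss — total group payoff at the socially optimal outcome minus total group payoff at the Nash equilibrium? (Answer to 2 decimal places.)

2394.00 dollars

The private return per contributed unit is 8.6/11 = 0.7818 < 1 for every player regardless of endowment, so the Nash equilibrium is zero contribution and the group total is Σ E_j = 25 + 8 + 43 + 11 + 38 + 34 + 12 + 43 + 19 + 24 + 58 = 315.
Each contributed unit returns 8.600 to the group, so the social optimum is full contribution by everyone: group total = 8.600 × 315 = 2709.00.
Efficiency loss = (8.600 − 1) × 315 = 2394.00.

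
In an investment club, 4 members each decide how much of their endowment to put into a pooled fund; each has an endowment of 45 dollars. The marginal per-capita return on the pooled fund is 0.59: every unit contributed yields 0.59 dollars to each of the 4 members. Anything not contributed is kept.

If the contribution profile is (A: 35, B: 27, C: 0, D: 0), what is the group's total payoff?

264.32 dollars

Total contributed: 35 + 27 + 0 + 0 = 62; total kept: 4 × 45 − 62 = 118.
The pooled fund pays out 0.59 × 4 × 62 = 146.32 in aggregate.
Group total = 118 + 146.32 = 264.32.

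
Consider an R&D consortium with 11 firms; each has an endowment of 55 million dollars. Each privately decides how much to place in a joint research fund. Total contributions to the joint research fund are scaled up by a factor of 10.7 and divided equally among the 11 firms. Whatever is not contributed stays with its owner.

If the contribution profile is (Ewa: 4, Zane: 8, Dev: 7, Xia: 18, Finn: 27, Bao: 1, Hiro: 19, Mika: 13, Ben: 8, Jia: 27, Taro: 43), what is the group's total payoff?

Total contributed: 4 + 8 + 7 + 18 + 27 + 1 + 19 + 13 + 8 + 27 + 43 = 175; total kept: 11 × 55 − 175 = 430.
The joint research fund pays out 10.7 × 175 = 1872.50 in aggregate.
Group total = 430 + 1872.50 = 2302.50.

2302.50 million dollars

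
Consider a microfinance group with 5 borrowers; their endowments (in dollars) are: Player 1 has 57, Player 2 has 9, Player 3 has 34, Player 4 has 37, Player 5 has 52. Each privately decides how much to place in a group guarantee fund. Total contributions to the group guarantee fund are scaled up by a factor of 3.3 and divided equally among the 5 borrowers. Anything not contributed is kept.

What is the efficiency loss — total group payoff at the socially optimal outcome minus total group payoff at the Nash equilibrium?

The private return per contributed unit is 3.3/5 = 0.6600 < 1 for every player regardless of endowment, so the Nash equilibrium is zero contribution and the group total is Σ E_j = 57 + 9 + 34 + 37 + 52 = 189.
Each contributed unit returns 3.300 to the group, so the social optimum is full contribution by everyone: group total = 3.300 × 189 = 623.70.
Efficiency loss = (3.300 − 1) × 189 = 434.70.

434.70 dollars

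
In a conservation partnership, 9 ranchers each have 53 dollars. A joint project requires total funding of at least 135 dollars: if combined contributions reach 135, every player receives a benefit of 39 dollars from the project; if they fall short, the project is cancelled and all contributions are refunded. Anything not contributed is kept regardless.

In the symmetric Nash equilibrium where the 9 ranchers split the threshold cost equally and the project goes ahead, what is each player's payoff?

77 dollars

Equal share of the threshold: 135/9 = 15.
At this profile no one gains by cutting their contribution: any cut drops the total below 135, the project is cancelled, contributions are refunded, and the deviator ends with 53, which is less than 53 − 15 + 39 = 77. Contributing more than 15 just wastes the excess. So contributing exactly 15 is a best response.
Each player's payoff: 53 − 15 + 39 = 77.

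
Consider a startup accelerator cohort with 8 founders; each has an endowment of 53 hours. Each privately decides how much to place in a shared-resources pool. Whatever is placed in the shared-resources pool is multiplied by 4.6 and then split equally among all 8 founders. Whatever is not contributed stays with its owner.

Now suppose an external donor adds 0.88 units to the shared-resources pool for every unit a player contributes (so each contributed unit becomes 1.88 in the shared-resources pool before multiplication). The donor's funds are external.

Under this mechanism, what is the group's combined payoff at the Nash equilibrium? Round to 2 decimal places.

3666.75 hours

Under the mechanism each unit contributed yields 4.6 × 1.88 / 8 = 1.0810 back to its contributor per unit of net cost, which exceeds 1, making full contribution the dominant choice for everyone.
At the Nash equilibrium everyone contributes 53. Group total payoff = 4.6 × 1.88 × 424 = 3666.75.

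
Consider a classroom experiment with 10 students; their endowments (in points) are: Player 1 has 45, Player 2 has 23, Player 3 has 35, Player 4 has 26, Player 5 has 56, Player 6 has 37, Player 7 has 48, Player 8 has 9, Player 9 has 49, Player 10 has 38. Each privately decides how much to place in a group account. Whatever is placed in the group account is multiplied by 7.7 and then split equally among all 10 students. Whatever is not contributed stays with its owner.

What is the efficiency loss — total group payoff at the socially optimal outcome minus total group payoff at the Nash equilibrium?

2452.20 points

The private return per contributed unit is 7.7/10 = 0.7700 < 1 for every player regardless of endowment, so the Nash equilibrium is zero contribution and the group total is Σ E_j = 45 + 23 + 35 + 26 + 56 + 37 + 48 + 9 + 49 + 38 = 366.
Each contributed unit returns 7.700 to the group, so the social optimum is full contribution by everyone: group total = 7.700 × 366 = 2818.20.
Efficiency loss = (7.700 − 1) × 366 = 2452.20.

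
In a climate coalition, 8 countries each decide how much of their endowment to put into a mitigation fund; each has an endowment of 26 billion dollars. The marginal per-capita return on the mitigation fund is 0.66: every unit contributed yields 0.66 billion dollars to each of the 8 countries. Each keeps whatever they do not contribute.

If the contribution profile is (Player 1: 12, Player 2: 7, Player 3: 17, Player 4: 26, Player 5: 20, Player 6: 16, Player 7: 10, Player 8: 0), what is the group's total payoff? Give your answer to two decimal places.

Total contributed: 12 + 7 + 17 + 26 + 20 + 16 + 10 + 0 = 108; total kept: 8 × 26 − 108 = 100.
The mitigation fund pays out 0.66 × 8 × 108 = 570.24 in aggregate.
Group total = 100 + 570.24 = 670.24.

670.24 billion dollars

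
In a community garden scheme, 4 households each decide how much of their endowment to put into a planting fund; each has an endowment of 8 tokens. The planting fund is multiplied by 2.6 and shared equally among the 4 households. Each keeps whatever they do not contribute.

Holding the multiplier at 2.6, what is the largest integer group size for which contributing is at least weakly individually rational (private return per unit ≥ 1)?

Private return per unit is 2.6/(group size), which is ≥ 1 whenever the group size is ≤ 2.6.
The largest such integer is 2.

2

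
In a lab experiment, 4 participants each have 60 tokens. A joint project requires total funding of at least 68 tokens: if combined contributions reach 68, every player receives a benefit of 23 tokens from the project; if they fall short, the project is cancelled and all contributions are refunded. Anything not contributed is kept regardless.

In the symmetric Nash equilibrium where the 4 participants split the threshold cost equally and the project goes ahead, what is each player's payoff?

Equal share of the threshold: 68/4 = 17.
At this profile no one gains by cutting their contribution: any cut drops the total below 68, the project is cancelled, contributions are refunded, and the deviator ends with 60, which is less than 60 − 17 + 23 = 66. Contributing more than 17 just wastes the excess. So contributing exactly 17 is a best response.
Each player's payoff: 60 − 17 + 23 = 66.

66 tokens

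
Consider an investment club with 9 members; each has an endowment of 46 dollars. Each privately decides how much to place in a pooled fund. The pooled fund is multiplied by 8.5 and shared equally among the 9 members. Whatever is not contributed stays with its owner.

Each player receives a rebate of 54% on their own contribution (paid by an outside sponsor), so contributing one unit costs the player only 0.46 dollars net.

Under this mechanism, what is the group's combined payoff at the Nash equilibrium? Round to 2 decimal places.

3742.56 dollars

Under the mechanism each unit contributed yields (8.5/9) / 0.46 = 2.0531 back to its contributor per unit of net cost, which exceeds 1, making full contribution the dominant choice for everyone.
At the Nash equilibrium everyone contributes 46. Group total payoff = 9 × (46 × 0.54 + 8.5 × 46) = 3742.56.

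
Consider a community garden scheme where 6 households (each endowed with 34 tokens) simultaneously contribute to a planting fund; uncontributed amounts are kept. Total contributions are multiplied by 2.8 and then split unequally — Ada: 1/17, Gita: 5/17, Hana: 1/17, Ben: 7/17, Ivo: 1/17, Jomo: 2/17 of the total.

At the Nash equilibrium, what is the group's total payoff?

265.20 tokens

Player j's private return per contributed unit is 2.8 × (j's share). Contributing is weakly dominant for j when that share is at least 1/2.8 = 0.3571, and contributing 0 is dominant otherwise.
Ben alone (share 7/17) is above the threshold, contributing 34; the remaining 5 contribute 0. Total contributed: 34.
The planting fund pays out 2.8 × 34 = 95.20 in total (split across the unequal shares, but the aggregate is all that matters for the group sum).
The 5 free-riders keep 34 each, adding 170. Group total = 170 + 95.20 = 265.20.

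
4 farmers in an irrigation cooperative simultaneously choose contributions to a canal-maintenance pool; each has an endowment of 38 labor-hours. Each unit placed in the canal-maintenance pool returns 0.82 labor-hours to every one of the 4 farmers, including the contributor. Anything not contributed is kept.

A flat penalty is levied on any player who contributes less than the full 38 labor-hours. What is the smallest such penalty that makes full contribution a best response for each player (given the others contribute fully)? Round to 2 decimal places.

Given the others contribute fully, the best deviation is to contribute 0 (any partial contribution still incurs the fine and gives up units whose private return 0.82 is below 1).
Deviating from 38 to 0 saves 38 labor-hours but forfeits the deviator's share of the drop in the canal-maintenance pool: 0.82 × 38 = 31.16.
So the deviation gain is 38 − 31.16 = 6.84, and the fine must be at least 6.84 labor-hours to wipe it out.

6.84 labor-hours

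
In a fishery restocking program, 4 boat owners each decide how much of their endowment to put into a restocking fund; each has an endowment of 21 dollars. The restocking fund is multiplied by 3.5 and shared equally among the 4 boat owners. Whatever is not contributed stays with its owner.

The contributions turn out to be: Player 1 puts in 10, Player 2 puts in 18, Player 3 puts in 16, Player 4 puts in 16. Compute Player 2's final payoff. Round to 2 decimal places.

55.50 dollars

Total contributed: 10 + 18 + 16 + 16 = 60.
Each receives 3.5 × 60 / 4 = 52.50 from the restocking fund.
Player 2 keeps 21 − 18 = 3, so Player 2's payoff is 3 + 52.50 = 55.50.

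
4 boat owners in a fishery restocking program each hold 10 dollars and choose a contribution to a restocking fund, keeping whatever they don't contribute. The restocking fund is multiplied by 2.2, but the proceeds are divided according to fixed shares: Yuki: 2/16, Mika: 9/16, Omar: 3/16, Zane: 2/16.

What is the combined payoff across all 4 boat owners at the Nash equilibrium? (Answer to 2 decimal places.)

For player j, contributing a unit is worthwhile iff 2.2 × (j's share) ≥ 1, i.e. iff j's share is at least 0.4545.
The only share above 0.4545 is Mika's 9/16, contributing 10; the remaining 3 contribute 0. Total contributed: 10.
The restocking fund pays out 2.2 × 10 = 22.00 in total (split across the unequal shares, but the aggregate is all that matters for the group sum).
The 3 free-riders keep 10 each, adding 30. Group total = 30 + 22.00 = 52.00.

52.00 dollars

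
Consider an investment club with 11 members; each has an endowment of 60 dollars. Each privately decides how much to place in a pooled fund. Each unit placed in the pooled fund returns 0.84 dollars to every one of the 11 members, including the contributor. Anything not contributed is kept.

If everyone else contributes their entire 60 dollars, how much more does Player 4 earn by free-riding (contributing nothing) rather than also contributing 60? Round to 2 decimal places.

9.60 dollars

Switching from a contribution of 60 to 0 lets Player 4 keep an extra 60 dollars, but lowers the pooled fund by 60, which costs Player 4 their own share of that drop: 0.84 × 60 = 50.40.
Net gain = 60 − 50.40 = 9.60. The private return per contributed unit (0.84) is below 1, so free-riding is indeed the best response regardless of what the others do.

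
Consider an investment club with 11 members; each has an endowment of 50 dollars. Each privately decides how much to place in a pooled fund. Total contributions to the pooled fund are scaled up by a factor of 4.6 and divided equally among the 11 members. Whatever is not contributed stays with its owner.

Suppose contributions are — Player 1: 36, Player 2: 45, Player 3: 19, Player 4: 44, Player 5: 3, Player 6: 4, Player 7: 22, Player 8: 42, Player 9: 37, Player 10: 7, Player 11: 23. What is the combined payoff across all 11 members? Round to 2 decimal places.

Total contributed: 36 + 45 + 19 + 44 + 3 + 4 + 22 + 42 + 37 + 7 + 23 = 282; total kept: 11 × 50 − 282 = 268.
The pooled fund pays out 4.6 × 282 = 1297.20 in aggregate.
Group total = 268 + 1297.20 = 1565.20.

1565.20 dollars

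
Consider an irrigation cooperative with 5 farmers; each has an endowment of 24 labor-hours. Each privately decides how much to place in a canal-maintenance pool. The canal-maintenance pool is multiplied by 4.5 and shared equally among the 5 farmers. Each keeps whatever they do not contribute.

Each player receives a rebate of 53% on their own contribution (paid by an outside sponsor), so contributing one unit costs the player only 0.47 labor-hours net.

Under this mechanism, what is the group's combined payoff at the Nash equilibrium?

603.60 labor-hours

With the mechanism, a contributed unit returns (4.5/5) / 0.47 = 1.9149 per unit of net cost to the contributor — now above 1 — so contributing fully is weakly dominant for every player.
So the Nash equilibrium is full contribution by all 5; the group earns 5 × (24 × 0.53 + 4.5 × 24) = 603.60.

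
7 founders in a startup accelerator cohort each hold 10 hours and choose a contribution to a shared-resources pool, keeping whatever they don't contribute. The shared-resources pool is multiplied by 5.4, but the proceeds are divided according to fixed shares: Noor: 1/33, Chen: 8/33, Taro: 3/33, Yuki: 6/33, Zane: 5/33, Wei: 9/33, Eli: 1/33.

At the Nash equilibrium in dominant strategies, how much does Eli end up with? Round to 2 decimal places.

13.27 hours

A player with share s gets back 5.4·s per unit contributed, so full contribution is dominant for anyone with s > 1/5.4 = 0.1852 and zero contribution is dominant for anyone below.
The shares above 0.1852 belong to Chen and Wei, contributing 10 each; the remaining 5 contribute 0. Total contributed: 20.
Eli keeps 10 and receives 5.4 × 20 × 1/33 = 3.27 from the shared-resources pool, for a payoff of 13.27.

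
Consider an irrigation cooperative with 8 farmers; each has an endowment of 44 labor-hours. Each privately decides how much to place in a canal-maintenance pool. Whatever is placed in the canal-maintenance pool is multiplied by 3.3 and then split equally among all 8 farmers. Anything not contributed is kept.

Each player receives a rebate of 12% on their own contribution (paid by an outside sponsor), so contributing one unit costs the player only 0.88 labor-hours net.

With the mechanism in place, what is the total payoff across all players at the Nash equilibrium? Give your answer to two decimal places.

Even with the mechanism, each unit contributed returns only (3.3/8) / 0.88 = 0.4688 per unit of net cost, so contributing nothing is still dominant.
At the Nash equilibrium no one contributes; group total payoff = 8 × 44 = 352.

352.00 labor-hours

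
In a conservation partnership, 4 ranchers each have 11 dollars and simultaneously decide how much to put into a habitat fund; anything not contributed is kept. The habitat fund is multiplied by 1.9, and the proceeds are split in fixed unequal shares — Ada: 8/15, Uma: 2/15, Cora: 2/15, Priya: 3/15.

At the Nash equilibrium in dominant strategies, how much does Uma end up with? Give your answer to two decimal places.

13.79 dollars

A player with share s gets back 1.9·s per unit contributed, so full contribution is dominant for anyone with s > 1/1.9 = 0.5263 and zero contribution is dominant for anyone below.
Only Ada (8/15) clears that bar, contributing 11; the remaining 3 contribute 0. Total contributed: 11.
Uma keeps 11 and receives 1.9 × 11 × 2/15 = 2.79 from the habitat fund, for a payoff of 13.79.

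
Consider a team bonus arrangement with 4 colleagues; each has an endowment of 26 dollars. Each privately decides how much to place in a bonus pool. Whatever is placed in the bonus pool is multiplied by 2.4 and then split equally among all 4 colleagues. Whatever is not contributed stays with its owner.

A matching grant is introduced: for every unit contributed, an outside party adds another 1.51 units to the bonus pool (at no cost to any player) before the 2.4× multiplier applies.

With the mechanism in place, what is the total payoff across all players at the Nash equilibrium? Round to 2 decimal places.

626.50 dollars

With the mechanism, a contributed unit returns 2.4 × 2.51 / 4 = 1.5060 per unit of net cost to the contributor — now above 1 — so contributing fully is weakly dominant for every player.
So the Nash equilibrium is full contribution by all 4; the group earns 2.4 × 2.51 × 104 = 626.50.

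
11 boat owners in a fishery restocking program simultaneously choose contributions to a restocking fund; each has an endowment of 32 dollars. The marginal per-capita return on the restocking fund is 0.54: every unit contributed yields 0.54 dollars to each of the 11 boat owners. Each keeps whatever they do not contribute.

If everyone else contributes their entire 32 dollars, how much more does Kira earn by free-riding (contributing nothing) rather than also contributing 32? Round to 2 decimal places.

Switching from a contribution of 32 to 0 lets Kira keep an extra 32 dollars, but lowers the restocking fund by 32, which costs Kira their own share of that drop: 0.54 × 32 = 17.28.
Net gain = 32 − 17.28 = 14.72. The private return per contributed unit (0.54) is below 1, so free-riding is indeed the best response regardless of what the others do.

14.72 dollars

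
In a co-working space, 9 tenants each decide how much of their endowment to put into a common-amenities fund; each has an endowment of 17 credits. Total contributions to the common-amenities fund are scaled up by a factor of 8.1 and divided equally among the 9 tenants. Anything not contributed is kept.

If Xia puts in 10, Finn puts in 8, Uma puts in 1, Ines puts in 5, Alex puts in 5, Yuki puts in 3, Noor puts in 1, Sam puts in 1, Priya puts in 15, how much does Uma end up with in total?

60.10 credits

Total contributed: 10 + 8 + 1 + 5 + 5 + 3 + 1 + 1 + 15 = 49.
Each receives 8.1 × 49 / 9 = 44.10 from the common-amenities fund.
Uma keeps 17 − 1 = 16, so Uma's payoff is 16 + 44.10 = 60.10.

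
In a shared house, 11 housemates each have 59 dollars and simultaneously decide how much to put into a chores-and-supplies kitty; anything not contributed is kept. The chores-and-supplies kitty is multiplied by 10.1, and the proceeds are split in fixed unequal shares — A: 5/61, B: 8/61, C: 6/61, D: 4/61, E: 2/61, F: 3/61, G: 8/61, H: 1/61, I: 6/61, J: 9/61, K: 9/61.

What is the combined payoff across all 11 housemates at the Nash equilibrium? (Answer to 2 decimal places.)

Player j's private return per contributed unit is 10.1 × (j's share). Contributing is weakly dominant for j when that share is at least 1/10.1 = 0.0990, and contributing 0 is dominant otherwise.
The shares above 0.0990 belong to B, G, J and K, contributing 59 each; the remaining 7 contribute 0. Total contributed: 236.
The chores-and-supplies kitty pays out 10.1 × 236 = 2383.60 in total (split across the unequal shares, but the aggregate is all that matters for the group sum).
The 7 free-riders keep 59 each, adding 413. Group total = 413 + 2383.60 = 2796.60.

2796.60 dollars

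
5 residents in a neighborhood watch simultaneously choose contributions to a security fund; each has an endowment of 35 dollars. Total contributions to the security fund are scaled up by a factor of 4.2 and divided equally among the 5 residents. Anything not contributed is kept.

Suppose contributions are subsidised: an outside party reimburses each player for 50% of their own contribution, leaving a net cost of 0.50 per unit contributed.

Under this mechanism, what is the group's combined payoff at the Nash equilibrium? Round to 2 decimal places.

Under the mechanism each unit contributed yields (4.2/5) / 0.50 = 1.6800 back to its contributor per unit of net cost, which exceeds 1, making full contribution the dominant choice for everyone.
At the Nash equilibrium everyone contributes 35. Group total payoff = 5 × (35 × 0.50 + 4.2 × 35) = 822.50.

822.50 dollars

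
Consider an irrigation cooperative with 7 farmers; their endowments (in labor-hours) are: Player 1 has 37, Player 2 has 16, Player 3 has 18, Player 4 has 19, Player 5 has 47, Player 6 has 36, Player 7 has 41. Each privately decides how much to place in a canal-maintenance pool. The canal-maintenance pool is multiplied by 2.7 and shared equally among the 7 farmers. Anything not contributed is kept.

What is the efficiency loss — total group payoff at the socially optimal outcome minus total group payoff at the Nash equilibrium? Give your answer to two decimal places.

363.80 labor-hours

The private return per contributed unit is 2.7/7 = 0.3857 < 1 for every player regardless of endowment, so the Nash equilibrium is zero contribution and the group total is Σ E_j = 37 + 16 + 18 + 19 + 47 + 36 + 41 = 214.
Each contributed unit returns 2.700 to the group, so the social optimum is full contribution by everyone: group total = 2.700 × 214 = 577.80.
Efficiency loss = (2.700 − 1) × 214 = 363.80.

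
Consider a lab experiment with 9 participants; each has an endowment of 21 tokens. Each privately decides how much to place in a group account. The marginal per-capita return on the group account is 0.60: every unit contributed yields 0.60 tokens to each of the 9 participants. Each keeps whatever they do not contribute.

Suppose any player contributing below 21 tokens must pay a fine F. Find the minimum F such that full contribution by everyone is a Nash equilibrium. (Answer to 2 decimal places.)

8.40 tokens

Given the others contribute fully, the best deviation is to contribute 0 (any partial contribution still incurs the fine and gives up units whose private return 0.60 is below 1).
Deviating from 21 to 0 saves 21 tokens but forfeits the deviator's share of the drop in the group account: 0.60 × 21 = 12.60.
So the deviation gain is 21 − 12.60 = 8.40, and the fine must be at least 8.40 tokens to wipe it out.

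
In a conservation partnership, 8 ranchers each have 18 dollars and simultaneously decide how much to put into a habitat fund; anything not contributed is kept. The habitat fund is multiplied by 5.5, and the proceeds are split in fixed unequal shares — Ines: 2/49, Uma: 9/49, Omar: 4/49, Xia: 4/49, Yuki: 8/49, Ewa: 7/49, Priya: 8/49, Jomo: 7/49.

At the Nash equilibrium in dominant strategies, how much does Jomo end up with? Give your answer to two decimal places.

32.14 dollars

Each unit j contributes comes back to j as 5.5 × (j's share), so j prefers to contribute only if that share exceeds 1/5.5 = 0.1818; otherwise keeping the unit dominates.
The only share above 0.1818 is Uma's 9/49, contributing 18; the remaining 7 contribute 0. Total contributed: 18.
Jomo keeps 18 and receives 5.5 × 18 × 7/49 = 14.14 from the habitat fund, for a payoff of 32.14.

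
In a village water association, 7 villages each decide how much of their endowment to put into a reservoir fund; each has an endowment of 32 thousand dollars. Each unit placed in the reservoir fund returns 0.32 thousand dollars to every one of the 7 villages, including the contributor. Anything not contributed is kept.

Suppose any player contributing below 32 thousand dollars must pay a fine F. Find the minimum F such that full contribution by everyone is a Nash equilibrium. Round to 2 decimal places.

21.76 thousand dollars

Given the others contribute fully, the best deviation is to contribute 0 (any partial contribution still incurs the fine and gives up units whose private return 0.32 is below 1).
Deviating from 32 to 0 saves 32 thousand dollars but forfeits the deviator's share of the drop in the reservoir fund: 0.32 × 32 = 10.24.
So the deviation gain is 32 − 10.24 = 21.76, and the fine must be at least 21.76 thousand dollars to wipe it out.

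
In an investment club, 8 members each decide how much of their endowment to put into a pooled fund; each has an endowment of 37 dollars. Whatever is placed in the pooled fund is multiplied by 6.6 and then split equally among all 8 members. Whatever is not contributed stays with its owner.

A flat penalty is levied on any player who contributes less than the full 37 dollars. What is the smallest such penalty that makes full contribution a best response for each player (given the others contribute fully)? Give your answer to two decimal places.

Given the others contribute fully, the best deviation is to contribute 0 (any partial contribution still incurs the fine and gives up units whose private return 0.8250 is below 1).
Deviating from 37 to 0 saves 37 dollars but forfeits the deviator's share of the drop in the pooled fund: 6.6/8 × 37 = 30.52.
So the deviation gain is 37 − 30.52 = 6.48, and the fine must be at least 6.48 dollars to wipe it out.

6.48 dollars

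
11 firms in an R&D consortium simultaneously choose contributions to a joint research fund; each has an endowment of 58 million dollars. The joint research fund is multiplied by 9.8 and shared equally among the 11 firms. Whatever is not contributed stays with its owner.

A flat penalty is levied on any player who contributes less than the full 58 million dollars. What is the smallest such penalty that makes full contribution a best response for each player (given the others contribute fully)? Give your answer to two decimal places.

Given the others contribute fully, the best deviation is to contribute 0 (any partial contribution still incurs the fine and gives up units whose private return 0.8909 is below 1).
Deviating from 58 to 0 saves 58 million dollars but forfeits the deviator's share of the drop in the joint research fund: 9.8/11 × 58 = 51.67.
So the deviation gain is 58 − 51.67 = 6.33, and the fine must be at least 6.33 million dollars to wipe it out.

6.33 million dollars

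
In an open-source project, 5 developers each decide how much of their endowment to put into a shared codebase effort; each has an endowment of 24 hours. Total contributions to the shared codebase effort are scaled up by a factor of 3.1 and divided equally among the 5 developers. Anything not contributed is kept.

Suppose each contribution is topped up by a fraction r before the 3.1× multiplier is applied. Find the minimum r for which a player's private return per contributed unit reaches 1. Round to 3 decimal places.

With matching at rate r, one contributed unit becomes (1 + r) in the shared codebase effort and returns 3.1 × (1 + r) / 5 to the contributor.
Setting this equal to 1: 1 + r = 5/3.1 = 1.6129.
So the minimum matching rate is r = 1.6129 − 1 = 0.613.

0.613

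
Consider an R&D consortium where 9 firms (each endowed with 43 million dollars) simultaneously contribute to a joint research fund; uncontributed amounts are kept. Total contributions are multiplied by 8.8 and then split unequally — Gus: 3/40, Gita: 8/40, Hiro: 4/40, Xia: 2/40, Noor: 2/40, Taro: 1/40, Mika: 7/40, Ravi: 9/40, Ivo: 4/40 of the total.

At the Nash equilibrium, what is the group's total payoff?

For player j, contributing a unit is worthwhile iff 8.8 × (j's share) ≥ 1, i.e. iff j's share is at least 0.1136.
Gita, Mika and Ravi are above the threshold, contributing 43 each; the remaining 6 contribute 0. Total contributed: 129.
The joint research fund pays out 8.8 × 129 = 1135.20 in total (split across the unequal shares, but the aggregate is all that matters for the group sum).
The 6 free-riders keep 43 each, adding 258. Group total = 258 + 1135.20 = 1393.20.

1393.20 million dollars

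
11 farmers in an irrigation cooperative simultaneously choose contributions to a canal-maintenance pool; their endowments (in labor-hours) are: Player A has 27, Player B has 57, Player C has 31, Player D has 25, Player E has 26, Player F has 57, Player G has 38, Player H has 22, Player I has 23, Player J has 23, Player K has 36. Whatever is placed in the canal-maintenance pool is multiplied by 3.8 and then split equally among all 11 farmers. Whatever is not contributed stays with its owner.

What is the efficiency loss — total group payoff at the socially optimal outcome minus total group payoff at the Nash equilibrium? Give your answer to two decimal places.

1022.00 labor-hours

The private return per contributed unit is 3.8/11 = 0.3455 < 1 for every player regardless of endowment, so the Nash equilibrium is zero contribution and the group total is Σ E_j = 27 + 57 + 31 + 25 + 26 + 57 + 38 + 22 + 23 + 23 + 36 = 365.
Each contributed unit returns 3.800 to the group, so the social optimum is full contribution by everyone: group total = 3.800 × 365 = 1387.00.
Efficiency loss = (3.800 − 1) × 365 = 1022.00.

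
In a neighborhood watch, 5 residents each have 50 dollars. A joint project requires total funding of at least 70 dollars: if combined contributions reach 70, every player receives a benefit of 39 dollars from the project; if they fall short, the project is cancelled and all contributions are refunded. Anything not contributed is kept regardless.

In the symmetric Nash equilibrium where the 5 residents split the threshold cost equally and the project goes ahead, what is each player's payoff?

Equal share of the threshold: 70/5 = 14.
At this profile no one gains by cutting their contribution: any cut drops the total below 70, the project is cancelled, contributions are refunded, and the deviator ends with 50, which is less than 50 − 14 + 39 = 75. Contributing more than 14 just wastes the excess. So contributing exactly 14 is a best response.
Each player's payoff: 50 − 14 + 39 = 75.

75 dollars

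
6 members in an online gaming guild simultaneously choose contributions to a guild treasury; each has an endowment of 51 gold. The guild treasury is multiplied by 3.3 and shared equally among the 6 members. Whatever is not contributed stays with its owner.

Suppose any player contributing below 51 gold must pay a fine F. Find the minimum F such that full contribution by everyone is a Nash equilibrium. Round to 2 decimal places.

22.95 gold

Given the others contribute fully, the best deviation is to contribute 0 (any partial contribution still incurs the fine and gives up units whose private return 0.5500 is below 1).
Deviating from 51 to 0 saves 51 gold but forfeits the deviator's share of the drop in the guild treasury: 3.3/6 × 51 = 28.05.
So the deviation gain is 51 − 28.05 = 22.95, and the fine must be at least 22.95 gold to wipe it out.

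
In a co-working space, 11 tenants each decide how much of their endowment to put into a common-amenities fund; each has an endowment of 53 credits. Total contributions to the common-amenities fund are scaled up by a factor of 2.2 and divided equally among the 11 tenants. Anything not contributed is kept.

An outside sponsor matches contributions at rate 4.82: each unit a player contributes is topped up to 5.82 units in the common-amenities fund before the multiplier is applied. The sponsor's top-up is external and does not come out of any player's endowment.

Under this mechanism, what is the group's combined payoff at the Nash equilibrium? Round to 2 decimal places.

7464.73 credits

With the mechanism, a contributed unit returns 2.2 × 5.82 / 11 = 1.1640 per unit of net cost to the contributor — now above 1 — so contributing fully is weakly dominant for every player.
So the Nash equilibrium is full contribution by all 11; the group earns 2.2 × 5.82 × 583 = 7464.73.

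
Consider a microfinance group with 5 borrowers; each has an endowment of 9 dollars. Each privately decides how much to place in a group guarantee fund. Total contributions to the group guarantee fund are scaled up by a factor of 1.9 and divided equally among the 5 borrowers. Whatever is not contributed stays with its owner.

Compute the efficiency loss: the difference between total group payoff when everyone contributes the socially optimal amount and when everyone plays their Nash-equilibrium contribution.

40.50 dollars

Each contributed unit returns 1.9/5 = 0.3800 to its contributor — below 1 — so contributing 0 is dominant for every player. At the Nash equilibrium everyone keeps their 9, and the group total is 5 × 9 = 45.
Each contributed unit returns 1.900 to the group as a whole (0.3800 to each of 5 players), which exceeds 1, so the social optimum is full contribution: group total = 1.900 × 45 = 85.50.
Efficiency loss = 85.50 − 45 = 40.50.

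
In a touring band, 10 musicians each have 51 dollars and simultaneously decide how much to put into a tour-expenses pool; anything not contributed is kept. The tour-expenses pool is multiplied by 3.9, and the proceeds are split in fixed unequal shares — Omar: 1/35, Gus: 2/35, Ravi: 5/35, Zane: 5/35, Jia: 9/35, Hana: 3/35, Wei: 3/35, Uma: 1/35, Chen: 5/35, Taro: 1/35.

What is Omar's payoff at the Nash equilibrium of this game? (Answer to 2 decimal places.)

For player j, contributing a unit is worthwhile iff 3.9 × (j's share) ≥ 1, i.e. iff j's share is at least 0.2564.
The only share above 0.2564 is Jia's 9/35, contributing 51; the remaining 9 contribute 0. Total contributed: 51.
Omar keeps 51 and receives 3.9 × 51 × 1/35 = 5.68 from the tour-expenses pool, for a payoff of 56.68.

56.68 dollars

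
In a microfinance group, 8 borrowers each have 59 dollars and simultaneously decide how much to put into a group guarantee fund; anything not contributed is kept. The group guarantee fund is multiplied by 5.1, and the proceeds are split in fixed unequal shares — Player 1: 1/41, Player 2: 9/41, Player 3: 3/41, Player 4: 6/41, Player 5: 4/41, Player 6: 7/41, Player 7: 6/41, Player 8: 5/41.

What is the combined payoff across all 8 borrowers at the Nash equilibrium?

Player j's private return per contributed unit is 5.1 × (j's share). Contributing is weakly dominant for j when that share is at least 1/5.1 = 0.1961, and contributing 0 is dominant otherwise.
Only Player 2 (9/41) clears that bar, contributing 59; the remaining 7 contribute 0. Total contributed: 59.
The group guarantee fund pays out 5.1 × 59 = 300.90 in total (split across the unequal shares, but the aggregate is all that matters for the group sum).
The 7 free-riders keep 59 each, adding 413. Group total = 413 + 300.90 = 713.90.

713.90 dollars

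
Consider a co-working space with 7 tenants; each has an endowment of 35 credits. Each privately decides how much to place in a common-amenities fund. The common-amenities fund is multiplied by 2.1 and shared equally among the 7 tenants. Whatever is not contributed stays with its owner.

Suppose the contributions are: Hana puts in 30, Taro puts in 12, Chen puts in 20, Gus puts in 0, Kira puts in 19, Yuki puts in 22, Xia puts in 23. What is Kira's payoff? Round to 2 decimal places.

Total contributed: 30 + 12 + 20 + 0 + 19 + 22 + 23 = 126.
Each receives 2.1 × 126 / 7 = 37.80 from the common-amenities fund.
Kira keeps 35 − 19 = 16, so Kira's payoff is 16 + 37.80 = 53.80.

53.80 credits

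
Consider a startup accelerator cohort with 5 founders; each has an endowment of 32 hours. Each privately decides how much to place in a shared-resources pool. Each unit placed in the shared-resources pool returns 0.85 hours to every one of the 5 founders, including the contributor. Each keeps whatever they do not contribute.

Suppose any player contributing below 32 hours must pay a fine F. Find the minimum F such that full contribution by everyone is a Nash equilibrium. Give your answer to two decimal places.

Given the others contribute fully, the best deviation is to contribute 0 (any partial contribution still incurs the fine and gives up units whose private return 0.85 is below 1).
Deviating from 32 to 0 saves 32 hours but forfeits the deviator's share of the drop in the shared-resources pool: 0.85 × 32 = 27.20.
So the deviation gain is 32 − 27.20 = 4.80, and the fine must be at least 4.80 hours to wipe it out.

4.80 hours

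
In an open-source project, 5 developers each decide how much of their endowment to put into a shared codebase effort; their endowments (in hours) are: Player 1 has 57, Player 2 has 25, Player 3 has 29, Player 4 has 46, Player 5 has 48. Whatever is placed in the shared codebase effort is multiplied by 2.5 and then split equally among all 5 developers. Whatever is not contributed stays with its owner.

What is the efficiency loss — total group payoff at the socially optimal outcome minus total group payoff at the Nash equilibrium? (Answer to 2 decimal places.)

The private return per contributed unit is 2.5/5 = 0.5000 < 1 for every player regardless of endowment, so the Nash equilibrium is zero contribution and the group total is Σ E_j = 57 + 25 + 29 + 46 + 48 = 205.
Each contributed unit returns 2.500 to the group, so the social optimum is full contribution by everyone: group total = 2.500 × 205 = 512.50.
Efficiency loss = (2.500 − 1) × 205 = 307.50.

307.50 hours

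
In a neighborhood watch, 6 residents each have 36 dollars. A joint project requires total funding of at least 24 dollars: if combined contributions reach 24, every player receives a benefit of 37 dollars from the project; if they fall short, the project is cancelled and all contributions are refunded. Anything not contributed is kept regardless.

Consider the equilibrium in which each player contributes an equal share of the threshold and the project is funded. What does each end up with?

69 dollars

Equal share of the threshold: 24/6 = 4.
At this profile no one gains by cutting their contribution: any cut drops the total below 24, the project is cancelled, contributions are refunded, and the deviator ends with 36, which is less than 36 − 4 + 37 = 69. Contributing more than 4 just wastes the excess. So contributing exactly 4 is a best response.
Each player's payoff: 36 − 4 + 37 = 69.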